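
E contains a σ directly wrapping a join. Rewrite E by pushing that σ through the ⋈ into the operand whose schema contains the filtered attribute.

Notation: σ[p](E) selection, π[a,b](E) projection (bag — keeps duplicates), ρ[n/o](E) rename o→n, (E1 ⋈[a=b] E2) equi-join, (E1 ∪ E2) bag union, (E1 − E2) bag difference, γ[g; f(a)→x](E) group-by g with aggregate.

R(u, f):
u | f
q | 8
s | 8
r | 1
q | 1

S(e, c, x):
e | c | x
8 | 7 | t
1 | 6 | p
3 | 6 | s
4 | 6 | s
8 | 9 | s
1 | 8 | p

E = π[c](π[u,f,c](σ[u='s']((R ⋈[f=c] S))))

σ filters on u, owned by the left side.
E' = π[c](π[u,f,c]((σ[u='s'](R) ⋈[f=c] S)))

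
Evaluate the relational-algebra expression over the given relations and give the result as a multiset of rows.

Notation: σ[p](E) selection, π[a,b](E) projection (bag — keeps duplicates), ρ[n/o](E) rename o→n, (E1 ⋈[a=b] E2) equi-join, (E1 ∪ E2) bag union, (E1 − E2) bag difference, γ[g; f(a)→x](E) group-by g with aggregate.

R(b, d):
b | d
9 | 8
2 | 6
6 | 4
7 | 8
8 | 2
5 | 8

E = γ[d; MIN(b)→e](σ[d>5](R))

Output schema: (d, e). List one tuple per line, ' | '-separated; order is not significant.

Per-node cardinality:
  R → 6
  σ[d>5](R) → 4
  γ[d; MIN(b)→e](σ[d>5](R)) → 2

== RESULT ==
d | e
6 | 2
8 | 5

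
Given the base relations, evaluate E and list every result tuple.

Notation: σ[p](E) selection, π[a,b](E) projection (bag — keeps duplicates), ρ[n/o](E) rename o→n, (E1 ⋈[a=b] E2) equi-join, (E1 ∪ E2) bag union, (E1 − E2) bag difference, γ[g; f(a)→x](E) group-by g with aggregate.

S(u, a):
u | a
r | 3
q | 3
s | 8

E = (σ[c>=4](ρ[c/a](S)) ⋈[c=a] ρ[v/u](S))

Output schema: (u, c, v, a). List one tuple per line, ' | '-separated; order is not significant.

Per-node cardinality:
  S → 3
  ρ[c/a](S) → 3
  σ[c>=4](ρ[c/a](S)) → 1
  S → 3
  ρ[v/u](S) → 3
  (σ[c>=4](ρ[c/a](S)) ⋈[c=a] ρ[v/u](S)) → 1

== RESULT ==
u | c | v | a
s | 8 | s | 8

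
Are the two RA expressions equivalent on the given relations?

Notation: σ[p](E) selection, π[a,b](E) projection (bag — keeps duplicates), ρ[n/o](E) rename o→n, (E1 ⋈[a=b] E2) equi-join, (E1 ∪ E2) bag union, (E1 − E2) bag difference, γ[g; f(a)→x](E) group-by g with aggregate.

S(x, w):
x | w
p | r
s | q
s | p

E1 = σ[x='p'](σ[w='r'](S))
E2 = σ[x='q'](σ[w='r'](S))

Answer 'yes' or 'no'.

E1 row counts bottom-up:
  S → 3
  σ[w='r'](S) → 1
  σ[x='p'](σ[w='r'](S)) → 1
E2 row counts bottom-up:
  S → 3
  σ[w='r'](S) → 1
  σ[x='q'](σ[w='r'](S)) → 0

E1 result:
x | w
p | r
E2 result:
x | w
(0 rows)
Witness: ('p', 'r') appears 1× in E1 but 0× in E2.

no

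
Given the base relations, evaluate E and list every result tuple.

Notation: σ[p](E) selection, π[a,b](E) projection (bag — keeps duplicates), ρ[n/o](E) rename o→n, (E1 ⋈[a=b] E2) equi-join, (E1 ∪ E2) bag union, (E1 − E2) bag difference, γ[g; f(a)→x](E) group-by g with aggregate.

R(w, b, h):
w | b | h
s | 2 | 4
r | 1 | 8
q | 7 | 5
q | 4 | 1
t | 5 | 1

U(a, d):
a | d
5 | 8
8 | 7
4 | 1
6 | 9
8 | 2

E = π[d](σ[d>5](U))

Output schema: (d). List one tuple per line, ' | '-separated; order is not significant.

Stepwise |·|:
  U → 5
  σ[d>5](U) → 3
  π[d](σ[d>5](U)) → 3

== RESULT ==
d
7
8
9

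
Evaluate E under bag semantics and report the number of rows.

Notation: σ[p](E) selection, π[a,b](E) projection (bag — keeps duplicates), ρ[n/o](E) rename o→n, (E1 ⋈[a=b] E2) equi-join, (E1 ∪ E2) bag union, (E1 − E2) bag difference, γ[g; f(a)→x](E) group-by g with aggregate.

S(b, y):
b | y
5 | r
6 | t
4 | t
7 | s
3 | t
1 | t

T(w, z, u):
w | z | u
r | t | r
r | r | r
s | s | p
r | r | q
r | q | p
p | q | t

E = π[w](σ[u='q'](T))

Per-node cardinality:
  T → 6
  σ[u='q'](T) → 1
  π[w](σ[u='q'](T)) → 1

|E| = 1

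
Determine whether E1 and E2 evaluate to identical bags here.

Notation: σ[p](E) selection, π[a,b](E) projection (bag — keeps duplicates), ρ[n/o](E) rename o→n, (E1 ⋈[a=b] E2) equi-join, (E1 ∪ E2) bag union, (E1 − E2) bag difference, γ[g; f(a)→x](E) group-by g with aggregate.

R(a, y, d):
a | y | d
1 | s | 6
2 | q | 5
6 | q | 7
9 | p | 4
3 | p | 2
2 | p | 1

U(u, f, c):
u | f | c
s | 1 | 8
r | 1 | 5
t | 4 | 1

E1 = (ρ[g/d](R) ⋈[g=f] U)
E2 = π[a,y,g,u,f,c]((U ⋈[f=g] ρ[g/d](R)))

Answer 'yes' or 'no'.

E1 subexpression sizes:
  R → 6
  ρ[g/d](R) → 6
  U → 3
  (ρ[g/d](R) ⋈[g=f] U) → 3
E2 subexpression sizes:
  U → 3
  R → 6
  ρ[g/d](R) → 6
  (U ⋈[f=g] ρ[g/d](R)) → 3
  π[a,y,g,u,f,c]((U ⋈[f=g] ρ[g/d](R))) → 3

E1 and E2 produce the same multiset:
a | y | g | u | f | c
2 | p | 1 | r | 1 | 5
2 | p | 1 | s | 1 | 8
9 | p | 4 | t | 4 | 1

yes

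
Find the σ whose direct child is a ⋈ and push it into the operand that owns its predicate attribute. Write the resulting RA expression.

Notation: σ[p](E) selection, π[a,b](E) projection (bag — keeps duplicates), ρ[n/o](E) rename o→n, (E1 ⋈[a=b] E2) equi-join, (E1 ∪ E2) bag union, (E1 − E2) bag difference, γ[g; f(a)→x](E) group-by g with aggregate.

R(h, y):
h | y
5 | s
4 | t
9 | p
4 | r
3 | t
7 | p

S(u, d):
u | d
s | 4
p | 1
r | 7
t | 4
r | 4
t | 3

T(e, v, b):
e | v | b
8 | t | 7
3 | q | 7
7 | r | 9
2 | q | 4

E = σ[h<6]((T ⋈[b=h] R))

σ filters on h, owned by the right side.
E' = (T ⋈[b=h] σ[h<6](R))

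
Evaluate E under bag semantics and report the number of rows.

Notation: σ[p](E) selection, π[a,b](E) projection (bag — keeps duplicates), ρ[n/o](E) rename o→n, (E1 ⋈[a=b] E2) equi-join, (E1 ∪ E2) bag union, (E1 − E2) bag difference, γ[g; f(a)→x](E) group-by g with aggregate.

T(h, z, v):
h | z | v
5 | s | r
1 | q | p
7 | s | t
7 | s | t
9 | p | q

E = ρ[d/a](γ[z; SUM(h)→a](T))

Stepwise |·|:
  T → 5
  γ[z; SUM(h)→a](T) → 3
  ρ[d/a](γ[z; SUM(h)→a](T)) → 3

|E| = 3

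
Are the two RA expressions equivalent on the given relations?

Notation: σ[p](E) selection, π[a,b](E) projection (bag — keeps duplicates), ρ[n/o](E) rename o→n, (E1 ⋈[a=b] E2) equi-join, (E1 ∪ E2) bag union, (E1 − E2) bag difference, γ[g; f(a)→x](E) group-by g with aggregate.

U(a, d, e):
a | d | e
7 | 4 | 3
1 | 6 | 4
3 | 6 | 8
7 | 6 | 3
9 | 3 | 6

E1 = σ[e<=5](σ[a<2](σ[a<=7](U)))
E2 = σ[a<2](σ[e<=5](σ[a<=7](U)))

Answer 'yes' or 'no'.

E1 stepwise |·|:
  U → 5
  σ[a<=7](U) → 4
  σ[a<2](σ[a<=7](U)) → 1
  σ[e<=5](σ[a<2](σ[a<=7](U))) → 1
E2 stepwise |·|:
  U → 5
  σ[a<=7](U) → 4
  σ[e<=5](σ[a<=7](U)) → 3
  σ[a<2](σ[e<=5](σ[a<=7](U))) → 1

E1 and E2 produce the same multiset:
a | d | e
1 | 6 | 4

yes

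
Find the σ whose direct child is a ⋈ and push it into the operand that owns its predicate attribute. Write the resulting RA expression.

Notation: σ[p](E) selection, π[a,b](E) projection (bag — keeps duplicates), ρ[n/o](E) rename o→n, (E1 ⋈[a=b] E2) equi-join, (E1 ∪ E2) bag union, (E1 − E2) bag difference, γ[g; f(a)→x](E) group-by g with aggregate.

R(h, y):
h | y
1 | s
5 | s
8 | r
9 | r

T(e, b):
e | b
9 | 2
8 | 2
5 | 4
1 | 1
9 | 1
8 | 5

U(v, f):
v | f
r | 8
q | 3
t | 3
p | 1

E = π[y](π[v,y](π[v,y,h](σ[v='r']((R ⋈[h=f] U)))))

σ filters on v, owned by the right side.
E' = π[y](π[v,y](π[v,y,h]((R ⋈[h=f] σ[v='r'](U)))))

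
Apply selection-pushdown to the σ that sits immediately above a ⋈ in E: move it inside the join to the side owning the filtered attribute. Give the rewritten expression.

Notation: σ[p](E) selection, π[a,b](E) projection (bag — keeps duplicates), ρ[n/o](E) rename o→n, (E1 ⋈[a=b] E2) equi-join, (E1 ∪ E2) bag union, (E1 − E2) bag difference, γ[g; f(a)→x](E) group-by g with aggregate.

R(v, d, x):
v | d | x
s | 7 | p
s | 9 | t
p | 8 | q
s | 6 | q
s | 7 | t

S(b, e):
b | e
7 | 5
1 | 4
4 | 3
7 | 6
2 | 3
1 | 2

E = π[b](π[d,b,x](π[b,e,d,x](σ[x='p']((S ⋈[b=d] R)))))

σ filters on x, owned by the right side.
E' = π[b](π[d,b,x](π[b,e,d,x]((S ⋈[b=d] σ[x='p'](R)))))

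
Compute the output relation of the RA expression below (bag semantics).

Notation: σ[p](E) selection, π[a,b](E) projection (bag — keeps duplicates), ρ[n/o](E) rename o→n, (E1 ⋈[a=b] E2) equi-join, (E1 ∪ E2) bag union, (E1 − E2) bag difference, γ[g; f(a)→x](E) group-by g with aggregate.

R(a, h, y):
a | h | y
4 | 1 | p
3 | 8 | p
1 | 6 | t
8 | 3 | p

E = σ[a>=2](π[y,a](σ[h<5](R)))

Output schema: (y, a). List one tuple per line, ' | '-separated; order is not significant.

Row counts bottom-up:
  R → 4
  σ[h<5](R) → 2
  π[y,a](σ[h<5](R)) → 2
  σ[a>=2](π[y,a](σ[h<5](R))) → 2

== RESULT ==
y | a
p | 4
p | 8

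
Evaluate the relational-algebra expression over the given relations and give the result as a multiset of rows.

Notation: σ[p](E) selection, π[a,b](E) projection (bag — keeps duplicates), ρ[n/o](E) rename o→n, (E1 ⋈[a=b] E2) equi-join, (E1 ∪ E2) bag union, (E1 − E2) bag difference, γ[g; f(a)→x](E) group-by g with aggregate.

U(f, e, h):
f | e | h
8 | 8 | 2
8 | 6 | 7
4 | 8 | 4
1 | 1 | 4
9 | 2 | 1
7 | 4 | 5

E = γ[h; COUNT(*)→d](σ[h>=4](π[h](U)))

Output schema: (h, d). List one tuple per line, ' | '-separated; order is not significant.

Stepwise |·|:
  U → 6
  π[h](U) → 6
  σ[h>=4](π[h](U)) → 4
  γ[h; COUNT(*)→d](σ[h>=4](π[h](U))) → 3

== RESULT ==
h | d
4 | 2
5 | 1
7 | 1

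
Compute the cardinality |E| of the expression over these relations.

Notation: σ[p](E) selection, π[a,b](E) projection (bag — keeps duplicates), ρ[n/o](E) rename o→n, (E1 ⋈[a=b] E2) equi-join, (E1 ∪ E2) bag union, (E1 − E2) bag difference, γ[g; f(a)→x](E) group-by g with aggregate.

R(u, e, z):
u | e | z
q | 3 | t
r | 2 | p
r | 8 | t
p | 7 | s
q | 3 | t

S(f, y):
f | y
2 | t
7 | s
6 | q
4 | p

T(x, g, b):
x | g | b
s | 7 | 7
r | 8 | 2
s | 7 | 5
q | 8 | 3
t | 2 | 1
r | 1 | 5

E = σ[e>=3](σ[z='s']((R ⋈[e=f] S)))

Subexpression sizes:
  R → 5
  S → 4
  (R ⋈[e=f] S) → 2
  σ[z='s']((R ⋈[e=f] S)) → 1
  σ[e>=3](σ[z='s']((R ⋈[e=f] S))) → 1

|E| = 1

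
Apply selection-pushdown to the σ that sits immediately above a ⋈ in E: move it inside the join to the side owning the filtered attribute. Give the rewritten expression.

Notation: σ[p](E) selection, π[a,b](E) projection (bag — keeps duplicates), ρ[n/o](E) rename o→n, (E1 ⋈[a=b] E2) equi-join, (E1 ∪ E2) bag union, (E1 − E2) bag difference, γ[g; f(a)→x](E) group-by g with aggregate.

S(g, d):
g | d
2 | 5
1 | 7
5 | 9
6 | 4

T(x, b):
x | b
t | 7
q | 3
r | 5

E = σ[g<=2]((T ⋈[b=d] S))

σ filters on g, owned by the right side.
E' = (T ⋈[b=d] σ[g<=2](S))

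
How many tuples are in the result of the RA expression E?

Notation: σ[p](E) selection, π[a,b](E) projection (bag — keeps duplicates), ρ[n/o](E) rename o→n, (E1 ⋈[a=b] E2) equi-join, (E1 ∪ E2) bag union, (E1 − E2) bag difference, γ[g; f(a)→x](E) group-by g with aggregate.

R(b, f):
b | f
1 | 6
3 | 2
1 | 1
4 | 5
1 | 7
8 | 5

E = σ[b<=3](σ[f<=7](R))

Subexpression sizes:
  R → 6
  σ[f<=7](R) → 6
  σ[b<=3](σ[f<=7](R)) → 4

|E| = 4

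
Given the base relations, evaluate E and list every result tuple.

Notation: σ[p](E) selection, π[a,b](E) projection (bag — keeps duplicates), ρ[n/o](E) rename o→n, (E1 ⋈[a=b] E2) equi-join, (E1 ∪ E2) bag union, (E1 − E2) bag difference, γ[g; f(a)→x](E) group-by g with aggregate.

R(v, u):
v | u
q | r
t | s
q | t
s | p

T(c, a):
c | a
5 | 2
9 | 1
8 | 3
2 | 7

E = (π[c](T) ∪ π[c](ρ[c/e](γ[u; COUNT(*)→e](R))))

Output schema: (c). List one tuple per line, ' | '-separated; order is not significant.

Per-node cardinality:
  T → 4
  π[c](T) → 4
  R → 4
  γ[u; COUNT(*)→e](R) → 4
  ρ[c/e](γ[u; COUNT(*)→e](R)) → 4
  π[c](ρ[c/e](γ[u; COUNT(*)→e](R))) → 4
  (π[c](T) ∪ π[c](ρ[c/e](γ[u; COUNT(*)→e](R)))) → 8

== RESULT ==
c
1
1
1
1
2
5
8
9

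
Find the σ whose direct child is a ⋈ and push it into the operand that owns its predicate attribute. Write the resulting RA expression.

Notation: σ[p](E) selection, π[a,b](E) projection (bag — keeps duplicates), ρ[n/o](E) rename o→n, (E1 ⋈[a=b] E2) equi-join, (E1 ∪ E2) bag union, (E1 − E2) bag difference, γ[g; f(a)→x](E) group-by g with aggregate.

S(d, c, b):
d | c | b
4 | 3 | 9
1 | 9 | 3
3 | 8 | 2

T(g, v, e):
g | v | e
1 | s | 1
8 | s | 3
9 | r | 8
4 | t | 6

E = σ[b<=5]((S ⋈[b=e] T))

σ filters on b, owned by the left side.
E' = (σ[b<=5](S) ⋈[b=e] T)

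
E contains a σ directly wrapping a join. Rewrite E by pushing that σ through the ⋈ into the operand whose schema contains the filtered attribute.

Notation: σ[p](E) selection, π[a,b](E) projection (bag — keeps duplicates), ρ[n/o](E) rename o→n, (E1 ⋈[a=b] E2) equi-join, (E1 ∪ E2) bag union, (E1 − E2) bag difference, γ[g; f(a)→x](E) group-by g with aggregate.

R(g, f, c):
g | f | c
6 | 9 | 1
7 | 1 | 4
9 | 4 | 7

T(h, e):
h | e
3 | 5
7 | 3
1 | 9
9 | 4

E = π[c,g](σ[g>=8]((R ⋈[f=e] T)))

σ filters on g, owned by the left side.
E' = π[c,g]((σ[g>=8](R) ⋈[f=e] T))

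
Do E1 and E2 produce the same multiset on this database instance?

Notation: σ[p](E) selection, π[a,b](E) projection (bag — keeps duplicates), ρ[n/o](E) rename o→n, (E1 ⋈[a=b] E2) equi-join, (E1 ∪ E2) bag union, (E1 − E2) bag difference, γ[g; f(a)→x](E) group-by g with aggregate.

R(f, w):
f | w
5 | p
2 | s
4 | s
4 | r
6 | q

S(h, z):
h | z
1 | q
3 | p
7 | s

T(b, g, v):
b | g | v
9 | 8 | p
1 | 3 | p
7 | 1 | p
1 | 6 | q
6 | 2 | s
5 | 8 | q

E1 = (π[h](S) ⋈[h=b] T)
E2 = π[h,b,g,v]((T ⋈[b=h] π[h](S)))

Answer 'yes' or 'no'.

E1 per-node cardinality:
  S → 3
  π[h](S) → 3
  T → 6
  (π[h](S) ⋈[h=b] T) → 3
E2 per-node cardinality:
  T → 6
  S → 3
  π[h](S) → 3
  (T ⋈[b=h] π[h](S)) → 3
  π[h,b,g,v]((T ⋈[b=h] π[h](S))) → 3

E1 and E2 produce the same multiset:
h | b | g | v
1 | 1 | 3 | p
1 | 1 | 6 | q
7 | 7 | 1 | p

yes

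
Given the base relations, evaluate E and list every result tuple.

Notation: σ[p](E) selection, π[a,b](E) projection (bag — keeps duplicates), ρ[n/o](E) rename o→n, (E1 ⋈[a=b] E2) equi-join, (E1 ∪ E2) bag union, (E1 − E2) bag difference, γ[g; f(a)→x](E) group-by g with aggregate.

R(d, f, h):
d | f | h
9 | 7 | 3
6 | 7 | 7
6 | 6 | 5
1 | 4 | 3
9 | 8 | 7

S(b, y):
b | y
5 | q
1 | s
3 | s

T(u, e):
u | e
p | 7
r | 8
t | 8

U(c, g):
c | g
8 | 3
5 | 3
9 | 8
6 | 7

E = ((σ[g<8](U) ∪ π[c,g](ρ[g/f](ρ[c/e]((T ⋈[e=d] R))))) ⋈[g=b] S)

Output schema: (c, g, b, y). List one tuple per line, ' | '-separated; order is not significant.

Per-node cardinality:
  U → 4
  σ[g<8](U) → 3
  T → 3
  R → 5
  (T ⋈[e=d] R) → 0
  ρ[c/e]((T ⋈[e=d] R)) → 0
  ρ[g/f](ρ[c/e]((T ⋈[e=d] R))) → 0
  π[c,g](ρ[g/f](ρ[c/e]((T ⋈[e=d] R)))) → 0
  (σ[g<8](U) ∪ π[c,g](ρ[g/f](ρ[c/e]((T ⋈[e=d] R))))) → 3
  S → 3
  ((σ[g<8](U) ∪ π[c,g](ρ[g/f](ρ[c/e]((T ⋈[e=d] R))))) ⋈[g=b] S) → 2

== RESULT ==
c | g | b | y
5 | 3 | 3 | s
8 | 3 | 3 | s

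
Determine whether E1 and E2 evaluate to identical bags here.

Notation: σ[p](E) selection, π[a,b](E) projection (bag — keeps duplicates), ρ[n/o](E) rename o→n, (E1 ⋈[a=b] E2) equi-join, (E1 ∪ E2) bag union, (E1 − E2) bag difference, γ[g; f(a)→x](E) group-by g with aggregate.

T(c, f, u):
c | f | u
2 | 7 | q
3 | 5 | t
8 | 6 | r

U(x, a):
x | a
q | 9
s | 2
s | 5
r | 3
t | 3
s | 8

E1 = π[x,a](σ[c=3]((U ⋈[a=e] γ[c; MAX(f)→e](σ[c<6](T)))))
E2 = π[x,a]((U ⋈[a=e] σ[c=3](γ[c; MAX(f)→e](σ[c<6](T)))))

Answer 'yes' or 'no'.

E1 row counts bottom-up:
  U → 6
  T → 3
  σ[c<6](T) → 2
  γ[c; MAX(f)→e](σ[c<6](T)) → 2
  (U ⋈[a=e] γ[c; MAX(f)→e](σ[c<6](T))) → 1
  σ[c=3]((U ⋈[a=e] γ[c; MAX(f)→e](σ[c<6](T)))) → 1
  π[x,a](σ[c=3]((U ⋈[a=e] γ[c; MAX(f)→e](σ[c<6](T))))) → 1
E2 row counts bottom-up:
  U → 6
  T → 3
  σ[c<6](T) → 2
  γ[c; MAX(f)→e](σ[c<6](T)) → 2
  σ[c=3](γ[c; MAX(f)→e](σ[c<6](T))) → 1
  (U ⋈[a=e] σ[c=3](γ[c; MAX(f)→e](σ[c<6](T)))) → 1
  π[x,a]((U ⋈[a=e] σ[c=3](γ[c; MAX(f)→e](σ[c<6](T))))) → 1

E1 and E2 produce the same multiset:
x | a
s | 5

yes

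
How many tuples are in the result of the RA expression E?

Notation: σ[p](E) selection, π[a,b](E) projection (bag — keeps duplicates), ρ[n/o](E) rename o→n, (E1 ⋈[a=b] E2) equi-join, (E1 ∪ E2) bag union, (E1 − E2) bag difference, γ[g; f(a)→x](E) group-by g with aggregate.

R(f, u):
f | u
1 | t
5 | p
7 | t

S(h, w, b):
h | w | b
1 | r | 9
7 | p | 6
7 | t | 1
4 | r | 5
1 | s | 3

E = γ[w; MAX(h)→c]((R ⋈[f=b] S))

Stepwise |·|:
  R → 3
  S → 5
  (R ⋈[f=b] S) → 2
  γ[w; MAX(h)→c]((R ⋈[f=b] S)) → 2

|E| = 2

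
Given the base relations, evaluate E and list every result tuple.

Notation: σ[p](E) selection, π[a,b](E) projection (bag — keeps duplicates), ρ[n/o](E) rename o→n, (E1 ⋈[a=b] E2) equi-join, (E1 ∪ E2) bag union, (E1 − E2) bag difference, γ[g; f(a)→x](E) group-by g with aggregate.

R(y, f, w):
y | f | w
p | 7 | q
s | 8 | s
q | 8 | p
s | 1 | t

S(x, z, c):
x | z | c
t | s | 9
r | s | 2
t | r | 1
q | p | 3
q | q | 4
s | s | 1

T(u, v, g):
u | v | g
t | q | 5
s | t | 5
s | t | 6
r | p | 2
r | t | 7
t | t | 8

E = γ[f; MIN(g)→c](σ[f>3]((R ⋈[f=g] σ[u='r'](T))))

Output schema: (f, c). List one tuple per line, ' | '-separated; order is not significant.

Per-node cardinality:
  R → 4
  T → 6
  σ[u='r'](T) → 2
  (R ⋈[f=g] σ[u='r'](T)) → 1
  σ[f>3]((R ⋈[f=g] σ[u='r'](T))) → 1
  γ[f; MIN(g)→c](σ[f>3]((R ⋈[f=g] σ[u='r'](T)))) → 1

== RESULT ==
f | c
7 | 7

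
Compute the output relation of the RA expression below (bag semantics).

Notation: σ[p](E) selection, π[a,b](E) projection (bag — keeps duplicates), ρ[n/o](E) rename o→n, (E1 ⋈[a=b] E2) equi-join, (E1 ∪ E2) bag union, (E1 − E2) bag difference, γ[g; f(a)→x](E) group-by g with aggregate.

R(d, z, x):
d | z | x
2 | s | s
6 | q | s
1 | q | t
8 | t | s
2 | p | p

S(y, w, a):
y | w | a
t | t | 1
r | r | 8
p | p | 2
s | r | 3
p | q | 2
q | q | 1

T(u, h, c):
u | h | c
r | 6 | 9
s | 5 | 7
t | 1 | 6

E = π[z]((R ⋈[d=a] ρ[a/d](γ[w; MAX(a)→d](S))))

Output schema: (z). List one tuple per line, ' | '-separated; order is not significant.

Subexpression sizes:
  R → 5
  S → 6
  γ[w; MAX(a)→d](S) → 4
  ρ[a/d](γ[w; MAX(a)→d](S)) → 4
  (R ⋈[d=a] ρ[a/d](γ[w; MAX(a)→d](S))) → 6
  π[z]((R ⋈[d=a] ρ[a/d](γ[w; MAX(a)→d](S)))) → 6

== RESULT ==
z
p
p
q
s
s
t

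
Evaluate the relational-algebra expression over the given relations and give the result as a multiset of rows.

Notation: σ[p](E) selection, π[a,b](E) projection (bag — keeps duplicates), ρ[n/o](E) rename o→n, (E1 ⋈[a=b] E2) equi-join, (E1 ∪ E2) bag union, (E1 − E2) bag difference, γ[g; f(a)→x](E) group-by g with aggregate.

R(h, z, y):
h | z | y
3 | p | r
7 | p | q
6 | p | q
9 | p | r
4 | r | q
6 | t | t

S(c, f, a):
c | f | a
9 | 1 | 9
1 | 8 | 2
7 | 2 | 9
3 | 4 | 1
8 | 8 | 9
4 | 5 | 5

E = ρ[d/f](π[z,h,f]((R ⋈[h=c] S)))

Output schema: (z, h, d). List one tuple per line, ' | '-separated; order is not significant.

Subexpression sizes:
  R → 6
  S → 6
  (R ⋈[h=c] S) → 4
  π[z,h,f]((R ⋈[h=c] S)) → 4
  ρ[d/f](π[z,h,f]((R ⋈[h=c] S))) → 4

== RESULT ==
z | h | d
p | 3 | 4
p | 7 | 2
p | 9 | 1
r | 4 | 5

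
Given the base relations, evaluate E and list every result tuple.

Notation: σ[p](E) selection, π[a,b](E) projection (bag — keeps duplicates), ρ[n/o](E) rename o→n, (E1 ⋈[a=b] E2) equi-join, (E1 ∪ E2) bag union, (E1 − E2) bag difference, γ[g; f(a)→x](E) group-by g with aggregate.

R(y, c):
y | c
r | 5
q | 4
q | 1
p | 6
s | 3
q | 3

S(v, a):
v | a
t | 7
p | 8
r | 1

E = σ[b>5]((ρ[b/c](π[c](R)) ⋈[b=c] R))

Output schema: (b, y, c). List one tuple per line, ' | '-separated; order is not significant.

Row counts bottom-up:
  R → 6
  π[c](R) → 6
  ρ[b/c](π[c](R)) → 6
  R → 6
  (ρ[b/c](π[c](R)) ⋈[b=c] R) → 8
  σ[b>5]((ρ[b/c](π[c](R)) ⋈[b=c] R)) → 1

== RESULT ==
b | y | c
6 | p | 6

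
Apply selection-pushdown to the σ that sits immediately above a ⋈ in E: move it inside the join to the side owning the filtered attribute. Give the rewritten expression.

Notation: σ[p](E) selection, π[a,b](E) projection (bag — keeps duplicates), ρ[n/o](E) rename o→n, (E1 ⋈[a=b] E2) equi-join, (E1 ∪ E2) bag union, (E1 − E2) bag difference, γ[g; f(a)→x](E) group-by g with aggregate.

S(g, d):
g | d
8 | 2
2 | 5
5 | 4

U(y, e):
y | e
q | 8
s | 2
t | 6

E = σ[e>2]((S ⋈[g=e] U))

σ filters on e, owned by the right side.
E' = (S ⋈[g=e] σ[e>2](U))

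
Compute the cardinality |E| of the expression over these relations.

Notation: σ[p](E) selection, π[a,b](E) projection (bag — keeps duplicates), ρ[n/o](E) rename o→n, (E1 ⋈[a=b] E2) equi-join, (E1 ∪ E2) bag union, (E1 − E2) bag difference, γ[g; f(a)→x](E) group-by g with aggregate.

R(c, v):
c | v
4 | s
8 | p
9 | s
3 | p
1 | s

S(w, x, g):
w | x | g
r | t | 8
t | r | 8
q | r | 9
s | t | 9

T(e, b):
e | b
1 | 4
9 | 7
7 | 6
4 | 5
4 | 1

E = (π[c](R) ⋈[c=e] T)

Row counts bottom-up:
  R → 5
  π[c](R) → 5
  T → 5
  (π[c](R) ⋈[c=e] T) → 4

|E| = 4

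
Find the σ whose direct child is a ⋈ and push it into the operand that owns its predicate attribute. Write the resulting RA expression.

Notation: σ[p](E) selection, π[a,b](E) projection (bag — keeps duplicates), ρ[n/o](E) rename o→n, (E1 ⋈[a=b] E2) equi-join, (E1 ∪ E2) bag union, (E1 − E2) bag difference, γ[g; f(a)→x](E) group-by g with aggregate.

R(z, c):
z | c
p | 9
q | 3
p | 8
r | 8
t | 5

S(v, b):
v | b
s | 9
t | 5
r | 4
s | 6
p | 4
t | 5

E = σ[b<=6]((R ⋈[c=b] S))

σ filters on b, owned by the right side.
E' = (R ⋈[c=b] σ[b<=6](S))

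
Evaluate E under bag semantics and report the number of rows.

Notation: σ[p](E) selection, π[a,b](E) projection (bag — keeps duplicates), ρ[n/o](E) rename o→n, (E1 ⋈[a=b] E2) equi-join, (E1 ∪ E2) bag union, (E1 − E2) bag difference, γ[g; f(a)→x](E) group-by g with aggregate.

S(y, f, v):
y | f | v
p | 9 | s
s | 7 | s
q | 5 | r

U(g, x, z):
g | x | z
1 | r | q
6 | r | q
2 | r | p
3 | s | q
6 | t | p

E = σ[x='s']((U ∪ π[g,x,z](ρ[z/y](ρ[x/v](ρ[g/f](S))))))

Subexpression sizes:
  U → 5
  S → 3
  ρ[g/f](S) → 3
  ρ[x/v](ρ[g/f](S)) → 3
  ρ[z/y](ρ[x/v](ρ[g/f](S))) → 3
  π[g,x,z](ρ[z/y](ρ[x/v](ρ[g/f](S)))) → 3
  (U ∪ π[g,x,z](ρ[z/y](ρ[x/v](ρ[g/f](S))))) → 8
  σ[x='s']((U ∪ π[g,x,z](ρ[z/y](ρ[x/v](ρ[g/f](S)))))) → 3

|E| = 3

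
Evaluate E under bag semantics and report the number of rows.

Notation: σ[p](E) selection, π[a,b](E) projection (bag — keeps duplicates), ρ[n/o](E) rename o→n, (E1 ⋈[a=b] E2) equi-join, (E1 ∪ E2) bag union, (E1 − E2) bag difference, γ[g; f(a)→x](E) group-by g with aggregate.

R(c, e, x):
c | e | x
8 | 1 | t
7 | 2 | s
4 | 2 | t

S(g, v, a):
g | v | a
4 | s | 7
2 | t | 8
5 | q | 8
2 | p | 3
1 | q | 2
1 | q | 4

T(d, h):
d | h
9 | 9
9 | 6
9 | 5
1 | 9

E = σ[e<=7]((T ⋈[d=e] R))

Subexpression sizes:
  T → 4
  R → 3
  (T ⋈[d=e] R) → 1
  σ[e<=7]((T ⋈[d=e] R)) → 1

|E| = 1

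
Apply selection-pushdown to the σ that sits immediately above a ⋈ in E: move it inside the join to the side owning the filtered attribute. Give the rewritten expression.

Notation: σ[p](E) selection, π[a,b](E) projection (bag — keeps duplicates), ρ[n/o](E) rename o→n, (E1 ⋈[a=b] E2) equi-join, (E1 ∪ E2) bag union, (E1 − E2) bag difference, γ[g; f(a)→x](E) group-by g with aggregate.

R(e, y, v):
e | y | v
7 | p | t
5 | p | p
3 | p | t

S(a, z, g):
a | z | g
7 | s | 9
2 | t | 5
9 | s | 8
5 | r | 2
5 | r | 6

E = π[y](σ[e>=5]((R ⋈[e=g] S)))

σ filters on e, owned by the left side.
E' = π[y]((σ[e>=5](R) ⋈[e=g] S))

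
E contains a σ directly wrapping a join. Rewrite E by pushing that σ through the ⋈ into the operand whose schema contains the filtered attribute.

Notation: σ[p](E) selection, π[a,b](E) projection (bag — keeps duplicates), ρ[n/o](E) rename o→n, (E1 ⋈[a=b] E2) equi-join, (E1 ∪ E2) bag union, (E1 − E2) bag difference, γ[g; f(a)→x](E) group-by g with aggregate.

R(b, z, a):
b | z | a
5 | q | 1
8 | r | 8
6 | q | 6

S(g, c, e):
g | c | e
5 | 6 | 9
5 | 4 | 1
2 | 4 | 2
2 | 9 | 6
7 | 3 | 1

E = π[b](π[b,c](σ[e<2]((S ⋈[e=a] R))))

σ filters on e, owned by the left side.
E' = π[b](π[b,c]((σ[e<2](S) ⋈[e=a] R)))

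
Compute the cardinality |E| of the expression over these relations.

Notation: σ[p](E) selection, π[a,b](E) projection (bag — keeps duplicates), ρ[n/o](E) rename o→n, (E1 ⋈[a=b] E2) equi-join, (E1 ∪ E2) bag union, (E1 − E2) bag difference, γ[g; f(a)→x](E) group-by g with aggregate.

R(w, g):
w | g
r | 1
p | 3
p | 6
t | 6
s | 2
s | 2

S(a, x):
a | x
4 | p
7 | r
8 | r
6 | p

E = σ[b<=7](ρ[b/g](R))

Stepwise |·|:
  R → 6
  ρ[b/g](R) → 6
  σ[b<=7](ρ[b/g](R)) → 6

|E| = 6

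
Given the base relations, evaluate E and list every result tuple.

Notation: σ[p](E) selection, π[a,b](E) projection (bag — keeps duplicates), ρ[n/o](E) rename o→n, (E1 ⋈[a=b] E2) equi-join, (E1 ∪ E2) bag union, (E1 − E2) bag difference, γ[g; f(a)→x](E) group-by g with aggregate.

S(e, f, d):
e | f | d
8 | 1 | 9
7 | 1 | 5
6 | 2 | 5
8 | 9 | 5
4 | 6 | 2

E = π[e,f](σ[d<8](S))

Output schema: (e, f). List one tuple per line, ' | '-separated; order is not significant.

Per-node cardinality:
  S → 5
  σ[d<8](S) → 4
  π[e,f](σ[d<8](S)) → 4

== RESULT ==
e | f
4 | 6
6 | 2
7 | 1
8 | 9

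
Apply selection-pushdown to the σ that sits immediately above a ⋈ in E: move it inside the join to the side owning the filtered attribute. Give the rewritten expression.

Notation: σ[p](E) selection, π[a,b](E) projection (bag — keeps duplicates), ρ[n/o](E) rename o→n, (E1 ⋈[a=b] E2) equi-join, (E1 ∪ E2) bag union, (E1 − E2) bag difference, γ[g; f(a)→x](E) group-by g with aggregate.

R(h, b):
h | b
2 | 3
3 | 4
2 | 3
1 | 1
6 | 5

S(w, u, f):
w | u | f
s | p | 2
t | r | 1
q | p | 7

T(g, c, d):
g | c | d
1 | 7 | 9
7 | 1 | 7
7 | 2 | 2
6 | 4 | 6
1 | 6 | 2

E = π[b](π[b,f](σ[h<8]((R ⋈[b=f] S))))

σ filters on h, owned by the left side.
E' = π[b](π[b,f]((σ[h<8](R) ⋈[b=f] S)))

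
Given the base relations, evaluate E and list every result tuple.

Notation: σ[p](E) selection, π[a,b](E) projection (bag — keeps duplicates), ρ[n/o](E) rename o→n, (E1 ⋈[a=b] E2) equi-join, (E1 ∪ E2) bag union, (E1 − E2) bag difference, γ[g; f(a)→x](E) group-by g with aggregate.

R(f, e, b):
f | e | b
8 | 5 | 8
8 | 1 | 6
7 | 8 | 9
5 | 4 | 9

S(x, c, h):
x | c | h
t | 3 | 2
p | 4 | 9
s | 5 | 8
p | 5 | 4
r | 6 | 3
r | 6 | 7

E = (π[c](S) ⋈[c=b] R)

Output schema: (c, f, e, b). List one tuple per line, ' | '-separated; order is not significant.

Stepwise |·|:
  S → 6
  π[c](S) → 6
  R → 4
  (π[c](S) ⋈[c=b] R) → 2

== RESULT ==
c | f | e | b
6 | 8 | 1 | 6
6 | 8 | 1 | 6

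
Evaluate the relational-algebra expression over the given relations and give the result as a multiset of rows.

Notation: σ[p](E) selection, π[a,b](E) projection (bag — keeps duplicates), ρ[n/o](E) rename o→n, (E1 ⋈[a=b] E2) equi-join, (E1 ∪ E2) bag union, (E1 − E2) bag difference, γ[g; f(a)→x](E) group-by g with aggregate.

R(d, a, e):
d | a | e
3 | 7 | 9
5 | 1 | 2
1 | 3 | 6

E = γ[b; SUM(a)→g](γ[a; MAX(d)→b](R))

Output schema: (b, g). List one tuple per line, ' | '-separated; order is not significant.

Row counts bottom-up:
  R → 3
  γ[a; MAX(d)→b](R) → 3
  γ[b; SUM(a)→g](γ[a; MAX(d)→b](R)) → 3

== RESULT ==
b | g
1 | 3
3 | 7
5 | 1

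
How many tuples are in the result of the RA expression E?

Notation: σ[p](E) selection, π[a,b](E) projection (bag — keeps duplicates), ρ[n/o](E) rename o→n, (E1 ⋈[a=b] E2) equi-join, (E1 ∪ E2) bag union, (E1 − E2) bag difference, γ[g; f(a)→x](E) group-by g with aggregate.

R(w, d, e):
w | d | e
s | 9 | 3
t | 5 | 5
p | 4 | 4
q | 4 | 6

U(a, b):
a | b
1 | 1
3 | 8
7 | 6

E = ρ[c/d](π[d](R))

Per-node cardinality:
  R → 4
  π[d](R) → 4
  ρ[c/d](π[d](R)) → 4

|E| = 4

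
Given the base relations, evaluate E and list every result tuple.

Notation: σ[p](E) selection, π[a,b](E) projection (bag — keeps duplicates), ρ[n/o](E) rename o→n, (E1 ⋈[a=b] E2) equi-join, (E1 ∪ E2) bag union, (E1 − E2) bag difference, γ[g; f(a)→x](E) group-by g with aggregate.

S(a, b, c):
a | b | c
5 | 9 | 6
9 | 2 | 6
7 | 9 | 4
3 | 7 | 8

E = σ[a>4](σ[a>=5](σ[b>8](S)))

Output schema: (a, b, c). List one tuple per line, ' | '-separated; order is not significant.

Subexpression sizes:
  S → 4
  σ[b>8](S) → 2
  σ[a>=5](σ[b>8](S)) → 2
  σ[a>4](σ[a>=5](σ[b>8](S))) → 2

== RESULT ==
a | b | c
5 | 9 | 6
7 | 9 | 4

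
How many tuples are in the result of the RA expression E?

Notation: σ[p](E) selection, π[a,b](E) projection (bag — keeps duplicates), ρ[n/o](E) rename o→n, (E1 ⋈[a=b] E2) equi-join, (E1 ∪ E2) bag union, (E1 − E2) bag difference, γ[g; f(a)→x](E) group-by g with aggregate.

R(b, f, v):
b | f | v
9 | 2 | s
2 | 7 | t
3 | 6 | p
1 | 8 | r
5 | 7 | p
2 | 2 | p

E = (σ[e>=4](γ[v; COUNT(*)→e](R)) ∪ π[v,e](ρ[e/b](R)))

Per-node cardinality:
  R → 6
  γ[v; COUNT(*)→e](R) → 4
  σ[e>=4](γ[v; COUNT(*)→e](R)) → 0
  R → 6
  ρ[e/b](R) → 6
  π[v,e](ρ[e/b](R)) → 6
  (σ[e>=4](γ[v; COUNT(*)→e](R)) ∪ π[v,e](ρ[e/b](R))) → 6

|E| = 6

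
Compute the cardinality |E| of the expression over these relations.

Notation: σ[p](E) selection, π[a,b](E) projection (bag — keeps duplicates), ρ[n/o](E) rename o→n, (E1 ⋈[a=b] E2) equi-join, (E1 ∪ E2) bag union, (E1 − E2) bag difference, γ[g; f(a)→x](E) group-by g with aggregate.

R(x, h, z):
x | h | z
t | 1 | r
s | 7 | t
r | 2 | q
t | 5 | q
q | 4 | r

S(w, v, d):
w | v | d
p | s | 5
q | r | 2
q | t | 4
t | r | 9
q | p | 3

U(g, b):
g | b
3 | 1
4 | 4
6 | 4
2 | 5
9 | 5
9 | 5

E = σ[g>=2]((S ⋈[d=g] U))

Row counts bottom-up:
  S → 5
  U → 6
  (S ⋈[d=g] U) → 5
  σ[g>=2]((S ⋈[d=g] U)) → 5

|E| = 5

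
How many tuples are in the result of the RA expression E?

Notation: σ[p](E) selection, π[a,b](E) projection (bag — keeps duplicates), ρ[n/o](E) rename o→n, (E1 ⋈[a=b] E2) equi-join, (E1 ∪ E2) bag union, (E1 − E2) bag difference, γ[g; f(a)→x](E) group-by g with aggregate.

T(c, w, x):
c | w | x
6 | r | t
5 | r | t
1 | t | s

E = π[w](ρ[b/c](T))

Stepwise |·|:
  T → 3
  ρ[b/c](T) → 3
  π[w](ρ[b/c](T)) → 3

|E| = 3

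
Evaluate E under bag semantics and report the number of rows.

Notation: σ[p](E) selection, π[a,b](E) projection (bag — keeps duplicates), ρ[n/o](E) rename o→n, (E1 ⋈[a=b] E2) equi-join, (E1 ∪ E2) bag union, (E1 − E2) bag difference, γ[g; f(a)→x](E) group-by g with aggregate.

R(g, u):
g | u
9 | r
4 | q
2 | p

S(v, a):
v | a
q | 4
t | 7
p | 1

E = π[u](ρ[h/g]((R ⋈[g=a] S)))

Subexpression sizes:
  R → 3
  S → 3
  (R ⋈[g=a] S) → 1
  ρ[h/g]((R ⋈[g=a] S)) → 1
  π[u](ρ[h/g]((R ⋈[g=a] S))) → 1

|E| = 1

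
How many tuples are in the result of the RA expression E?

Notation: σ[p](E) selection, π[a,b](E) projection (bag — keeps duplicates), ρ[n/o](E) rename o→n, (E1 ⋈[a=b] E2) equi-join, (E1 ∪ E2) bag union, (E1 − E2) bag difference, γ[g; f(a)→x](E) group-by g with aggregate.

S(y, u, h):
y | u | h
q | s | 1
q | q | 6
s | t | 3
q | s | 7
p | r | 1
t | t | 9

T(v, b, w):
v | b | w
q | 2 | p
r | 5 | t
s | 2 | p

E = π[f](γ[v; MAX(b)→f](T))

Per-node cardinality:
  T → 3
  γ[v; MAX(b)→f](T) → 3
  π[f](γ[v; MAX(b)→f](T)) → 3

|E| = 3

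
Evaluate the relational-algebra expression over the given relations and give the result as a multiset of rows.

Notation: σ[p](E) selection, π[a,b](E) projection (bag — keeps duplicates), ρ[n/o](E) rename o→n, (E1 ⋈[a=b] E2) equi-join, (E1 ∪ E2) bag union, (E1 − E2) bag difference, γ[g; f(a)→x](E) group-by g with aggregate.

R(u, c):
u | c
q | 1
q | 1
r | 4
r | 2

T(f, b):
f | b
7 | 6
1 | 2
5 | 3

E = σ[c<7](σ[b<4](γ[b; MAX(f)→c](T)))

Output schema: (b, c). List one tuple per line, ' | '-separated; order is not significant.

Row counts bottom-up:
  T → 3
  γ[b; MAX(f)→c](T) → 3
  σ[b<4](γ[b; MAX(f)→c](T)) → 2
  σ[c<7](σ[b<4](γ[b; MAX(f)→c](T))) → 2

== RESULT ==
b | c
2 | 1
3 | 5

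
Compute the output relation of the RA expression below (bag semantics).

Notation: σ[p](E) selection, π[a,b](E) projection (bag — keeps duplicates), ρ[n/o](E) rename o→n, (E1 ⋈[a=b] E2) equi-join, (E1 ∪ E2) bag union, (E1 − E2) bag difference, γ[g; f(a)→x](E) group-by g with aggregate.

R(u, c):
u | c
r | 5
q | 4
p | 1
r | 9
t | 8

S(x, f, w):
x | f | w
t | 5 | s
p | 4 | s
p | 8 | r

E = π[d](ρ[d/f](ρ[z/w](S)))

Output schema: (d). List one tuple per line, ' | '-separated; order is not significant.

Stepwise |·|:
  S → 3
  ρ[z/w](S) → 3
  ρ[d/f](ρ[z/w](S)) → 3
  π[d](ρ[d/f](ρ[z/w](S))) → 3

== RESULT ==
d
4
5
8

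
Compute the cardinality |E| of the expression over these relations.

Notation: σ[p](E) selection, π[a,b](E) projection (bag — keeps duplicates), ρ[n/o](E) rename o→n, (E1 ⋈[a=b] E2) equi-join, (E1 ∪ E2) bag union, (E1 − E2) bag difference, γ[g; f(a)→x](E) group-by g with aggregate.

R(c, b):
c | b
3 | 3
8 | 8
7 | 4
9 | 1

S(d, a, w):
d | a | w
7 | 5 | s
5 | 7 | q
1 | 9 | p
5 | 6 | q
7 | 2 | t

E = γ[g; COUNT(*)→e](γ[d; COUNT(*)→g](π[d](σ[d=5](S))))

Row counts bottom-up:
  S → 5
  σ[d=5](S) → 2
  π[d](σ[d=5](S)) → 2
  γ[d; COUNT(*)→g](π[d](σ[d=5](S))) → 1
  γ[g; COUNT(*)→e](γ[d; COUNT(*)→g](π[d](σ[d=5](S)))) → 1

|E| = 1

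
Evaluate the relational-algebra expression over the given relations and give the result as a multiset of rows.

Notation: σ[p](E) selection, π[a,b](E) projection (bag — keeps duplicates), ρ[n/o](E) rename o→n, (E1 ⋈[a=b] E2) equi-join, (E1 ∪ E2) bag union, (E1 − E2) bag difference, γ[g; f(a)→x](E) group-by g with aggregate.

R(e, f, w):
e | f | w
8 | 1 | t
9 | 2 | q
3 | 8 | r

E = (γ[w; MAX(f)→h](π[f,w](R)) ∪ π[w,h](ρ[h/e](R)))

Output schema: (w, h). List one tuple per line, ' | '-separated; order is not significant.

Row counts bottom-up:
  R → 3
  π[f,w](R) → 3
  γ[w; MAX(f)→h](π[f,w](R)) → 3
  R → 3
  ρ[h/e](R) → 3
  π[w,h](ρ[h/e](R)) → 3
  (γ[w; MAX(f)→h](π[f,w](R)) ∪ π[w,h](ρ[h/e](R))) → 6

== RESULT ==
w | h
q | 2
q | 9
r | 3
r | 8
t | 1
t | 8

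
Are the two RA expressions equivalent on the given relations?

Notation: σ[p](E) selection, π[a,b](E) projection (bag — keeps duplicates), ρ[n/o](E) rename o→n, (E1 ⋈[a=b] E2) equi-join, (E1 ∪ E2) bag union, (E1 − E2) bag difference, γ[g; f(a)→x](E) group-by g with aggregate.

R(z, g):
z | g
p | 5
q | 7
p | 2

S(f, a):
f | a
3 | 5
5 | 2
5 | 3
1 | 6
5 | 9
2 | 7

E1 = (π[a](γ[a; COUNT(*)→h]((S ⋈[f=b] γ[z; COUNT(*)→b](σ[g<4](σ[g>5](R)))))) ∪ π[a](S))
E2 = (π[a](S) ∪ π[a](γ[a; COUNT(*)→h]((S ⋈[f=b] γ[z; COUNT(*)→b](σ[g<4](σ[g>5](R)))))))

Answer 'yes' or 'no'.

E1 stepwise |·|:
  S → 6
  R → 3
  σ[g>5](R) → 1
  σ[g<4](σ[g>5](R)) → 0
  γ[z; COUNT(*)→b](σ[g<4](σ[g>5](R))) → 0
  (S ⋈[f=b] γ[z; COUNT(*)→b](σ[g<4](σ[g>5](R)))) → 0
  γ[a; COUNT(*)→h]((S ⋈[f=b] γ[z; COUNT(*)→b](σ[g<4](σ[g>5](R))))) → 0
  π[a](γ[a; COUNT(*)→h]((S ⋈[f=b] γ[z; COUNT(*)→b](σ[g<4](σ[g>5](R)))))) → 0
  S → 6
  π[a](S) → 6
  (π[a](γ[a; COUNT(*)→h]((S ⋈[f=b] γ[z; COUNT(*)→b](σ[g<4](σ[g>5](R)))))) ∪ π[a](S)) → 6
E2 stepwise |·|:
  S → 6
  π[a](S) → 6
  S → 6
  R → 3
  σ[g>5](R) → 1
  σ[g<4](σ[g>5](R)) → 0
  γ[z; COUNT(*)→b](σ[g<4](σ[g>5](R))) → 0
  (S ⋈[f=b] γ[z; COUNT(*)→b](σ[g<4](σ[g>5](R)))) → 0
  γ[a; COUNT(*)→h]((S ⋈[f=b] γ[z; COUNT(*)→b](σ[g<4](σ[g>5](R))))) → 0
  π[a](γ[a; COUNT(*)→h]((S ⋈[f=b] γ[z; COUNT(*)→b](σ[g<4](σ[g>5](R)))))) → 0
  (π[a](S) ∪ π[a](γ[a; COUNT(*)→h]((S ⋈[f=b] γ[z; COUNT(*)→b](σ[g<4](σ[g>5](R))))))) → 6

E1 and E2 produce the same multiset:
a
2
3
5
6
7
9

yes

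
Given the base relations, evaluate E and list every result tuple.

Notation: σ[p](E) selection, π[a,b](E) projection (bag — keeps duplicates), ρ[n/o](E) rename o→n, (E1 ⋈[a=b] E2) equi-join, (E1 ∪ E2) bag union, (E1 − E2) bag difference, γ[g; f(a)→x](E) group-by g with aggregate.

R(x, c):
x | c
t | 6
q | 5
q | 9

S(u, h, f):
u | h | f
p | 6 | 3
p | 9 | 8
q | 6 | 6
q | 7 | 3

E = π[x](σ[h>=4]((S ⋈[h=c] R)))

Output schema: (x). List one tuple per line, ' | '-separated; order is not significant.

Per-node cardinality:
  S → 4
  R → 3
  (S ⋈[h=c] R) → 3
  σ[h>=4]((S ⋈[h=c] R)) → 3
  π[x](σ[h>=4]((S ⋈[h=c] R))) → 3

== RESULT ==
x
q
t
t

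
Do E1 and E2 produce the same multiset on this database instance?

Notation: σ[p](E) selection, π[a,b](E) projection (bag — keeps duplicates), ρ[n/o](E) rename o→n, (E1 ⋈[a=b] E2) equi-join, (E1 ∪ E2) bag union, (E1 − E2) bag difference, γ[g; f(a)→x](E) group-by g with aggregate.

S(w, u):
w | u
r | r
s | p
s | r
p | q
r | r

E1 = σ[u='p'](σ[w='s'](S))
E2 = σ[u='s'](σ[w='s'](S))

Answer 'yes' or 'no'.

E1 per-node cardinality:
  S → 5
  σ[w='s'](S) → 2
  σ[u='p'](σ[w='s'](S)) → 1
E2 per-node cardinality:
  S → 5
  σ[w='s'](S) → 2
  σ[u='s'](σ[w='s'](S)) → 0

E1 result:
w | u
s | p
E2 result:
w | u
(0 rows)
Witness: ('s', 'p') appears 1× in E1 but 0× in E2.

no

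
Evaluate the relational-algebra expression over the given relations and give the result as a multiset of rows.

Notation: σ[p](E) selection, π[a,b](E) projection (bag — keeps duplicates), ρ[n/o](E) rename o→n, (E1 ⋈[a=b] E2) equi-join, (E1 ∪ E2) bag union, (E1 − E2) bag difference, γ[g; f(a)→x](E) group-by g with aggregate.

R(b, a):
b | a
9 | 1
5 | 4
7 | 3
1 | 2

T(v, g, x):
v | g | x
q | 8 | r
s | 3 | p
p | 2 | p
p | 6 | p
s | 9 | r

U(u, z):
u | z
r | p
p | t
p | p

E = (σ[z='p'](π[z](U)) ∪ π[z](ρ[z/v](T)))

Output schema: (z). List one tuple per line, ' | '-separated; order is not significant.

Stepwise |·|:
  U → 3
  π[z](U) → 3
  σ[z='p'](π[z](U)) → 2
  T → 5
  ρ[z/v](T) → 5
  π[z](ρ[z/v](T)) → 5
  (σ[z='p'](π[z](U)) ∪ π[z](ρ[z/v](T))) → 7

== RESULT ==
z
p
p
p
p
q
s
s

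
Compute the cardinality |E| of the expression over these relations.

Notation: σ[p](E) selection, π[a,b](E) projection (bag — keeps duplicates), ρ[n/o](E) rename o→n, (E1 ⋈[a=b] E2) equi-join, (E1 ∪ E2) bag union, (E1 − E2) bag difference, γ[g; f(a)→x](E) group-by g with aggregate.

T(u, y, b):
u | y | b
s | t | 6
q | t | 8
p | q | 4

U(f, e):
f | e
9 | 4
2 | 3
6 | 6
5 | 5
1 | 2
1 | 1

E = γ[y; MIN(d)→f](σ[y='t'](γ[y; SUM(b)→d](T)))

Per-node cardinality:
  T → 3
  γ[y; SUM(b)→d](T) → 2
  σ[y='t'](γ[y; SUM(b)→d](T)) → 1
  γ[y; MIN(d)→f](σ[y='t'](γ[y; SUM(b)→d](T))) → 1

|E| = 1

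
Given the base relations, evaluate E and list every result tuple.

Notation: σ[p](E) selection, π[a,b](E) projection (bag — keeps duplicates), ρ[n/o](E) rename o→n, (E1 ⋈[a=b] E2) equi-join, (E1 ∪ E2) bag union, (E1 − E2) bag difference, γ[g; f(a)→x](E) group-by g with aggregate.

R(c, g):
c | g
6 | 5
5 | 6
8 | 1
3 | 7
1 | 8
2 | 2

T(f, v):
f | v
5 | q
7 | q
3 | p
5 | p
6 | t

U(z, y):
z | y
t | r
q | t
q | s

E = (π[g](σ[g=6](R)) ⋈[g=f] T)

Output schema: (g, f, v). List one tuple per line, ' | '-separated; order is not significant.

Subexpression sizes:
  R → 6
  σ[g=6](R) → 1
  π[g](σ[g=6](R)) → 1
  T → 5
  (π[g](σ[g=6](R)) ⋈[g=f] T) → 1

== RESULT ==
g | f | v
6 | 6 | t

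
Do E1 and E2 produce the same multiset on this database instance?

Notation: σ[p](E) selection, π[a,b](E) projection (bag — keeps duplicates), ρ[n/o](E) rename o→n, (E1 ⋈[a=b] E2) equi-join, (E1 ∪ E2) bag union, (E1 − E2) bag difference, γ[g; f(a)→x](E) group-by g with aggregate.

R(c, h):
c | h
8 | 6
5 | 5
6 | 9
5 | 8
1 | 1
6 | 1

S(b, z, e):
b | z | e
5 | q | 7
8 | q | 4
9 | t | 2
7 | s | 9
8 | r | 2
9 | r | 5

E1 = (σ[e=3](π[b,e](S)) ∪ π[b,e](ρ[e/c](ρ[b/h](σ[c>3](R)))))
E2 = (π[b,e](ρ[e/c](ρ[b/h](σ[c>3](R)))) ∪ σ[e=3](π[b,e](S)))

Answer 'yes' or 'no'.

E1 row counts bottom-up:
  S → 6
  π[b,e](S) → 6
  σ[e=3](π[b,e](S)) → 0
  R → 6
  σ[c>3](R) → 5
  ρ[b/h](σ[c>3](R)) → 5
  ρ[e/c](ρ[b/h](σ[c>3](R))) → 5
  π[b,e](ρ[e/c](ρ[b/h](σ[c>3](R)))) → 5
  (σ[e=3](π[b,e](S)) ∪ π[b,e](ρ[e/c](ρ[b/h](σ[c>3](R))))) → 5
E2 row counts bottom-up:
  R → 6
  σ[c>3](R) → 5
  ρ[b/h](σ[c>3](R)) → 5
  ρ[e/c](ρ[b/h](σ[c>3](R))) → 5
  π[b,e](ρ[e/c](ρ[b/h](σ[c>3](R)))) → 5
  S → 6
  π[b,e](S) → 6
  σ[e=3](π[b,e](S)) → 0
  (π[b,e](ρ[e/c](ρ[b/h](σ[c>3](R)))) ∪ σ[e=3](π[b,e](S))) → 5

E1 and E2 produce the same multiset:
b | e
1 | 6
5 | 5
6 | 8
8 | 5
9 | 6

yes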